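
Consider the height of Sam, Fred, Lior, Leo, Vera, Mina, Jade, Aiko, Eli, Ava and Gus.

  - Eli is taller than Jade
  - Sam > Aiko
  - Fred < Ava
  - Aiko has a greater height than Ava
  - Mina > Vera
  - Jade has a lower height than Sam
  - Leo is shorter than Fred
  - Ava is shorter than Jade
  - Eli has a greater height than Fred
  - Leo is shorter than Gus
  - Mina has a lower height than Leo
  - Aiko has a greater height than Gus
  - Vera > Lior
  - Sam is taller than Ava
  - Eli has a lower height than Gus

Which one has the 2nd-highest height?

The consecutive relations fix a unique order: Lior < Vera < Mina < Leo < Fred < Ava < Jade < Eli < Gus < Aiko < Sam.
Counting 2 from the largest end gives Aiko.

Aiko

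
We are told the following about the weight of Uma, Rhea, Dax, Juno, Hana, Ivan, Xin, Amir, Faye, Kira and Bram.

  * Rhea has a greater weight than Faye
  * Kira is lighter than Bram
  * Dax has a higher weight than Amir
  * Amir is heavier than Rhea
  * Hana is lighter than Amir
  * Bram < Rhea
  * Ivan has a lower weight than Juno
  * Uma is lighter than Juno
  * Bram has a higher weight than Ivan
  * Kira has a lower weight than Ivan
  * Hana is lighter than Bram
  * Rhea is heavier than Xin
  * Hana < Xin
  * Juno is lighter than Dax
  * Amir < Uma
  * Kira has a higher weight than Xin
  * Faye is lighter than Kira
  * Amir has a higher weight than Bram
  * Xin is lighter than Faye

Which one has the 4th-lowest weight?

Kira

Chaining the given pairs: Hana < Xin < Faye < Kira < Ivan < Bram < Rhea < Amir < Uma < Juno < Dax.
Counting 4 from the smallest end gives Kira.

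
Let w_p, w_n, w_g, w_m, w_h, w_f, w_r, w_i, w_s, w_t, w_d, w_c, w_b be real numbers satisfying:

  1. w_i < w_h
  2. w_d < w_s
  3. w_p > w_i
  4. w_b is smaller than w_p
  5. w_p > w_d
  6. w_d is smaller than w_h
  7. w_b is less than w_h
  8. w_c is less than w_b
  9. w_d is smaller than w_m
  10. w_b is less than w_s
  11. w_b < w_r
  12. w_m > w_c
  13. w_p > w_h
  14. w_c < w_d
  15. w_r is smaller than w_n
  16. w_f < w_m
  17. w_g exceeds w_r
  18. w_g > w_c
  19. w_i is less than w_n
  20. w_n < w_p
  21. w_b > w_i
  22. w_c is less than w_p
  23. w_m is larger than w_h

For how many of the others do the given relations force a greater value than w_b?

7

From w_b the given relations immediately reach w_r, w_h, w_s, w_p.
From those, w_n, w_g, w_m — 7 in total.
No other element is forced above w_b by the given relations, so the count is 7.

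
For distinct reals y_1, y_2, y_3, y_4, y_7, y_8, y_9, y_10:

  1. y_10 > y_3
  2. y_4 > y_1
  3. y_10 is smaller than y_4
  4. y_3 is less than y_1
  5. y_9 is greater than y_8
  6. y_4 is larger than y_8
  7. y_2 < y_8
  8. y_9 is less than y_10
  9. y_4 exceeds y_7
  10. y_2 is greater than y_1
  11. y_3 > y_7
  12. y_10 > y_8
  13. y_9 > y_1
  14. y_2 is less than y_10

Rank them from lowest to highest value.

Nothing is placed below y_7, so it is least; from there y_7 < y_3; y_3 < y_1; y_1 < y_2; y_2 < y_8; y_8 < y_9; y_9 < y_10; y_10 < y_4, each given directly.

y_7 < y_3 < y_1 < y_2 < y_8 < y_9 < y_10 < y_4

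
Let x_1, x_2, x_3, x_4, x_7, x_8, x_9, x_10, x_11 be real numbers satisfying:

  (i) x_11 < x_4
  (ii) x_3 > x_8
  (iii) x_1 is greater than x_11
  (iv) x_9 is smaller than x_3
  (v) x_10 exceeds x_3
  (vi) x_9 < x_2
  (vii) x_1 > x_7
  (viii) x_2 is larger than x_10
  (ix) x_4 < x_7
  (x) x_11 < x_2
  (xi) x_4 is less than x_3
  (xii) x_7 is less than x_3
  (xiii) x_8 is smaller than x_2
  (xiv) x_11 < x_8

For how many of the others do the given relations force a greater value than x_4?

5

Directly above x_4: x_7, x_3.
One step further: x_10, x_1 (4 so far).
One step further: x_2 (5 so far).
No other element is forced above x_4 by the given relations, so the count is 5.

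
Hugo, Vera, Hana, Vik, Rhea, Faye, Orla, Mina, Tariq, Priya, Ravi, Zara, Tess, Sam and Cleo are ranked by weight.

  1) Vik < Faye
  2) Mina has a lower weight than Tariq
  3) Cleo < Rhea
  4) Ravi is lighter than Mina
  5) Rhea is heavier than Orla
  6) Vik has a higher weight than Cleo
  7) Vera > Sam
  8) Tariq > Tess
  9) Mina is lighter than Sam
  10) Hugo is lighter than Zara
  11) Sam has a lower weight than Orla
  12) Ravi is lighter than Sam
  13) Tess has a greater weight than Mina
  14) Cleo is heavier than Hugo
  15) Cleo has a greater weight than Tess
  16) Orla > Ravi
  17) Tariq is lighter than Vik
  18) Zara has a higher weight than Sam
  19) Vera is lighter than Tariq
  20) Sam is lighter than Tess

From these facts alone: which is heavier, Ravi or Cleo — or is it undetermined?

Cleo

The relevant relations are Ravi < Mina; Mina < Sam; Sam < Tess; Tess < Cleo.
Together: Ravi < Mina < Sam < Tess < Cleo.
So Cleo is heavier.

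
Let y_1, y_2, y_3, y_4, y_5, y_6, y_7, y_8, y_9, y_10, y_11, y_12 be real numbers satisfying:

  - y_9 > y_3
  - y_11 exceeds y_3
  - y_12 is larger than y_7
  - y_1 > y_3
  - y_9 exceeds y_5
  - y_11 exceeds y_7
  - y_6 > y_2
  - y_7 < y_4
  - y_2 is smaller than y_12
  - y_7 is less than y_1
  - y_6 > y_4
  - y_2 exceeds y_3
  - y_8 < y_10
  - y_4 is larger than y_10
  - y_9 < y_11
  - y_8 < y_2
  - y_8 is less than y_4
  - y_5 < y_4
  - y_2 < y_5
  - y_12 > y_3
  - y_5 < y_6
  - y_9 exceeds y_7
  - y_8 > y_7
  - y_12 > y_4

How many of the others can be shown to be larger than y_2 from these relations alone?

From y_2 the given relations immediately reach y_5, y_12, y_6.
From those, y_4, y_9 — 5 in total.
From those, y_11 — 6 in total.
Nothing else is reachable above y_2; 6 in all.

6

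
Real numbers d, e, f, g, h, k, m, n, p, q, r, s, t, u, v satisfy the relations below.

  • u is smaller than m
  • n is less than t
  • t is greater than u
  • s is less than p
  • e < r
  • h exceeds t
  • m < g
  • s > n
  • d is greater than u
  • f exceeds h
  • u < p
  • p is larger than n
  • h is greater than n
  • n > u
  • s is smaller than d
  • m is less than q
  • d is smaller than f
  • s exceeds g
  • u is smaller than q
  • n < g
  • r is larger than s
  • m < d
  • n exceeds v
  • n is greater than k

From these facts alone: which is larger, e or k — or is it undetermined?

undetermined

Following every chain through k: above k we get n, t, h, g, s, d, p, f, r.
e is not reached, and no chain runs the other way from e to k.
So the given relations leave the order of k and e undetermined.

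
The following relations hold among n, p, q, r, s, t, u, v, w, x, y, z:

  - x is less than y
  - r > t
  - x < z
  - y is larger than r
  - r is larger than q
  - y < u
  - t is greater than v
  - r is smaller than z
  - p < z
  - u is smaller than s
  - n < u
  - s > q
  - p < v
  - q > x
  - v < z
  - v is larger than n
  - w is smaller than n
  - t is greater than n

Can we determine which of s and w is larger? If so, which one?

s

w < n and n < t give w < t.
Then t < r extends the chain to r.
Then r < y extends the chain to y.
Then y < u extends the chain to u.
With u < s: w < n < t < r < y < u < s.
So s is larger.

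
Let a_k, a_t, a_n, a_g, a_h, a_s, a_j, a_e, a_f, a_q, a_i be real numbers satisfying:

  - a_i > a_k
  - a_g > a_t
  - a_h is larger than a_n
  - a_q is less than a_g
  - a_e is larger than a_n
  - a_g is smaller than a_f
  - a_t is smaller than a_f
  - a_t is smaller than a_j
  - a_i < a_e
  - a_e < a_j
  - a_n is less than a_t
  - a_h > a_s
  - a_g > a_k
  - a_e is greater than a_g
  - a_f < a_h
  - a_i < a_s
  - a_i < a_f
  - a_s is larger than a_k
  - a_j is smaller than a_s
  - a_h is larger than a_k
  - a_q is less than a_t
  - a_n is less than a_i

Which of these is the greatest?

a_h

Chaining downward from a_h: directly below it, a_k, a_n, a_f, a_s; then a_t, a_i, a_g, a_j; then a_q, a_e.
That covers every other element, and nothing is given above a_h, so a_h is the greatest.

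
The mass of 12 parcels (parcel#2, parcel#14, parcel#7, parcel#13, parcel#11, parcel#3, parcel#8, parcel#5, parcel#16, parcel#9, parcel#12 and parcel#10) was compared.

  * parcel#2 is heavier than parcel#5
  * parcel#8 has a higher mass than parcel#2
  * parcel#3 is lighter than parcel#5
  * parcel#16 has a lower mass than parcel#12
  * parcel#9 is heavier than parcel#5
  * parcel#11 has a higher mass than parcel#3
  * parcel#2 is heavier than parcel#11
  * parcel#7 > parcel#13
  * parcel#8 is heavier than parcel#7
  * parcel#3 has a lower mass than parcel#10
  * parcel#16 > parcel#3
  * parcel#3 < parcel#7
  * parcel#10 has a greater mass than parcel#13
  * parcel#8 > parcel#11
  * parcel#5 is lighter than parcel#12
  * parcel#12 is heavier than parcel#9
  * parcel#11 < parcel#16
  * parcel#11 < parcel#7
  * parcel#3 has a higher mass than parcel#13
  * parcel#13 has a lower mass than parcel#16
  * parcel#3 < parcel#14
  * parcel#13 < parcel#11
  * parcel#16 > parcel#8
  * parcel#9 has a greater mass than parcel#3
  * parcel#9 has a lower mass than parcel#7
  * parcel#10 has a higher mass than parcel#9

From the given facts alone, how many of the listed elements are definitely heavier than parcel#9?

5

From parcel#9 the given relations immediately reach parcel#10, parcel#7, parcel#12.
From those, parcel#8 — 4 in total.
From those, parcel#16 — 5 in total.
No other element is forced above parcel#9 by the given relations, so the count is 5.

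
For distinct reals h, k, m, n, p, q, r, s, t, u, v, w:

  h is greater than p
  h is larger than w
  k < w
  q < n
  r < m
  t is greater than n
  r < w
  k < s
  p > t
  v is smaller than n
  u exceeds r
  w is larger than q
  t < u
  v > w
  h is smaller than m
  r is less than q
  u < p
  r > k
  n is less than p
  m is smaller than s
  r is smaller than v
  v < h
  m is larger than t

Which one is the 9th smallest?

p

The consecutive relations fix a unique order: k < r < q < w < v < n < t < u < p < h < m < s.
Counting 9 from the smallest end gives p.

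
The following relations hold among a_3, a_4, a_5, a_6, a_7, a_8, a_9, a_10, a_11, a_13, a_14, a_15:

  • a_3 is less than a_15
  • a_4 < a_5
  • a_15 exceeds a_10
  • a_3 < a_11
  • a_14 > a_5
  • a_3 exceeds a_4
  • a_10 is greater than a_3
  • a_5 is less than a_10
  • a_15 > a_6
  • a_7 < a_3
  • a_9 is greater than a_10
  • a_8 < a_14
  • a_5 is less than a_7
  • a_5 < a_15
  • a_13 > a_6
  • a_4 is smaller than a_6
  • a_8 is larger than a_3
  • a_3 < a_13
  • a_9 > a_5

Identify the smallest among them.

a_4

a_6 is not least since a_4 < a_6; a_5 is not least since a_4 < a_5; a_7 is not least since a_5 < a_7; a_3 is not least since a_7 < a_3; a_13 is not least since a_3 < a_13; a_11 is not least since a_3 < a_11; a_10 is not least since a_5 < a_10; a_9 is not least since a_5 < a_9; a_8 is not least since a_3 < a_8; a_14 is not least since a_8 < a_14; a_15 is not least since a_5 < a_15.
Only a_4 has nothing below it, so a_4 is the smallest.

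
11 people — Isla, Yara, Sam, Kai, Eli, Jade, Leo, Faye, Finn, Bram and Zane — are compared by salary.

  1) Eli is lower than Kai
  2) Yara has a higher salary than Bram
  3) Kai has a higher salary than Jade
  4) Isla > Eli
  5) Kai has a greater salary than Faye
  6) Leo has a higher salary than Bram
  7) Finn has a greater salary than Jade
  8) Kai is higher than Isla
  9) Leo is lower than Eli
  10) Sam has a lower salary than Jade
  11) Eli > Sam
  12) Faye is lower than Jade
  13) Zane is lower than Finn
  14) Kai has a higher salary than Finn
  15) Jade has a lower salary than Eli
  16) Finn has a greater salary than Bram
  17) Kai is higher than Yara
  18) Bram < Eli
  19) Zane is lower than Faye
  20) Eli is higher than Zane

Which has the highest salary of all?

Chaining downward from Kai: directly below it, Faye, Jade, Eli, Isla, Yara, Finn; then Zane, Bram, Leo, Sam.
That covers every other element, and nothing is given above Kai, so Kai is the highest salary.

Kai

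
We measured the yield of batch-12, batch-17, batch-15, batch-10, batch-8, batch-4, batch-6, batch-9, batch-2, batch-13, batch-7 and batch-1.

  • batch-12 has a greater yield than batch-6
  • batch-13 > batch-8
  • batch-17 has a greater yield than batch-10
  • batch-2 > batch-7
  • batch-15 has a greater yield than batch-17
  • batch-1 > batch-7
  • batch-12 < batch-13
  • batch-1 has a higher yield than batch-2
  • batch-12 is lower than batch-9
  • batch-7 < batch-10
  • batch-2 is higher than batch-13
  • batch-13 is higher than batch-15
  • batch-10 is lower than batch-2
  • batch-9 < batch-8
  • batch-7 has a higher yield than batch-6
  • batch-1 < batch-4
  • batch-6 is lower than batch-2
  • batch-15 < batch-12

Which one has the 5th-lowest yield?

Piecing the relations together gives one ordering: batch-6 < batch-7 < batch-10 < batch-17 < batch-15 < batch-12 < batch-9 < batch-8 < batch-13 < batch-2 < batch-1 < batch-4.
The 5th smallest is batch-15.

batch-15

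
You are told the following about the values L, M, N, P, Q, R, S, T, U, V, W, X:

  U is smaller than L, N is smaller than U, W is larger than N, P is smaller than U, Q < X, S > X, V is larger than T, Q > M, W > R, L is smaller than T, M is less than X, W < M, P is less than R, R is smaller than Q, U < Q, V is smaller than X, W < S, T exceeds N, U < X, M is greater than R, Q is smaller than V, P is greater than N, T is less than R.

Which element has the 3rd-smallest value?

Piecing the relations together gives one ordering: N < P < U < L < T < R < W < M < Q < V < X < S.
The 3rd smallest is U.

U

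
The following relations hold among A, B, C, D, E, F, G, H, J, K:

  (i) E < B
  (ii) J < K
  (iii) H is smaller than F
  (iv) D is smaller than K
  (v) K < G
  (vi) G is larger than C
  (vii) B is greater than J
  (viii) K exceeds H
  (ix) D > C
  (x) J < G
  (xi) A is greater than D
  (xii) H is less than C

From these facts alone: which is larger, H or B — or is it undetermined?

undetermined

Following every chain through H: above H we get C, F, D, A, K, G.
B is not reached, and no chain runs the other way from B to H.
So the given relations leave the order of H and B undetermined.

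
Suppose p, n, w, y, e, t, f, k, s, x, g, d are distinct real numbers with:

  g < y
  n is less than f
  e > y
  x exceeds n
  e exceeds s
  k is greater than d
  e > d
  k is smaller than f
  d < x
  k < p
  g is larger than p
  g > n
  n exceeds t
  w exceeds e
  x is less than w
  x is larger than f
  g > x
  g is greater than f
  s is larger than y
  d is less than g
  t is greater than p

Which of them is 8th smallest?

The consecutive relations fix a unique order: d < k < p < t < n < f < x < g < y < s < e < w.
Counting 8 from the smallest end gives g.

g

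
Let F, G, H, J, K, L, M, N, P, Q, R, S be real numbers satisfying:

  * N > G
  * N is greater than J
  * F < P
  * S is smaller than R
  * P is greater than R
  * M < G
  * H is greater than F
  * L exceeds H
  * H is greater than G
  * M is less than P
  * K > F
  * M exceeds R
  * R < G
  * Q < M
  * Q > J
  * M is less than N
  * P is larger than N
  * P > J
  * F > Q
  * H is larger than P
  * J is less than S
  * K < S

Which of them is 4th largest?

N

Chaining the given pairs: J < Q < F < K < S < R < M < G < N < P < H < L.
The 4th largest is N.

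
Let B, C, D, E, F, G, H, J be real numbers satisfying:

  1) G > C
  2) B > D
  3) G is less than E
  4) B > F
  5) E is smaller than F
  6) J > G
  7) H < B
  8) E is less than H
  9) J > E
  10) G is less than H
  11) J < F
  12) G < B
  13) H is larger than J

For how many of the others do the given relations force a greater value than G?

Directly above G: E, J, H, B.
One step further: F (5 so far).
Nothing else is reachable above G; 5 in all.

5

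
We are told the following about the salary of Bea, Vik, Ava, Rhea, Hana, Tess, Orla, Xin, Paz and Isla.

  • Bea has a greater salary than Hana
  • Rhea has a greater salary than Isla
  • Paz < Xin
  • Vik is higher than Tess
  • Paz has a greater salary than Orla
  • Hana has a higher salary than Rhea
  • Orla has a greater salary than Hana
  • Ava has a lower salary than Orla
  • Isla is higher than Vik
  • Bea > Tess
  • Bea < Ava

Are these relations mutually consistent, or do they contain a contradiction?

consistent

Every relation is compatible with Tess < Vik < Isla < Rhea < Hana < Bea < Ava < Orla < Paz < Xin; the set is consistent.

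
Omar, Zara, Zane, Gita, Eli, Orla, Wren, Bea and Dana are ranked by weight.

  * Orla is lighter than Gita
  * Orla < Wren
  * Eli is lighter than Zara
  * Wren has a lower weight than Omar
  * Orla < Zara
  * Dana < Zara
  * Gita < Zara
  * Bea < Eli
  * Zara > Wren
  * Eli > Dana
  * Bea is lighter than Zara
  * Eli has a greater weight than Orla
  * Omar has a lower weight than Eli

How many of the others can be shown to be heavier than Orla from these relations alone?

From Orla the given relations immediately reach Wren, Gita, Eli, Zara.
From those, Omar — 5 in total.
Nothing else is reachable above Orla; 5 in all.

5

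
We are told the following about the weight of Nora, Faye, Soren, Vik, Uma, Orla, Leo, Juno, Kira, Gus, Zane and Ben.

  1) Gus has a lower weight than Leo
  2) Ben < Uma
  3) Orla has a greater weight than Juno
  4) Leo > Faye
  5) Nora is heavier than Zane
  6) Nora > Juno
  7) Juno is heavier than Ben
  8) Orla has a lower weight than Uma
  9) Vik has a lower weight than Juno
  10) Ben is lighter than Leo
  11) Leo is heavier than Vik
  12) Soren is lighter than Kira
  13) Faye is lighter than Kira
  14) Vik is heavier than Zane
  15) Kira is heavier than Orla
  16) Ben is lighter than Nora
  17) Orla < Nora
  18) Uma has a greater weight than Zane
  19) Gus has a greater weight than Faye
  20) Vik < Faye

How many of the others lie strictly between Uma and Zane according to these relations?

The relations place Zane below Uma. An element lies strictly between them when it is forced above Zane and also forced below Uma.
Above Zane: {Vik, Juno, Orla, Faye, Gus, Nora, Kira, Leo}. Below Uma: {Vik, Ben, Juno, Orla}.
Intersection: {Vik, Juno, Orla} — 3.

3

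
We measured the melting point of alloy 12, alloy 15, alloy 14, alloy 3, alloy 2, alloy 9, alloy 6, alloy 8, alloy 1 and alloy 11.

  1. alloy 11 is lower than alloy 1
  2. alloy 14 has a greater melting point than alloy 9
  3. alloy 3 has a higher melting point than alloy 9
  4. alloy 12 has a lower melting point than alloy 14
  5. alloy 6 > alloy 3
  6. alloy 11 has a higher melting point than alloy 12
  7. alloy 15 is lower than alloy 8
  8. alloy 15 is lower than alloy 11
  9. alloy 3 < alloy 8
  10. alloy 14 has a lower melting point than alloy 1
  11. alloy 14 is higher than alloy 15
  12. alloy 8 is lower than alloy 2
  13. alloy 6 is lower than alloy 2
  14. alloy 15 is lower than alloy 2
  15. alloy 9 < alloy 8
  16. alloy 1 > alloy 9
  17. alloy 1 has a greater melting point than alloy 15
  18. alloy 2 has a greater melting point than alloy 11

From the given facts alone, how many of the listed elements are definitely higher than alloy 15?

Directly above alloy 15: alloy 8, alloy 14, alloy 11, alloy 1, alloy 2.
No other element is forced above alloy 15 by the given relations, so the count is 5.

5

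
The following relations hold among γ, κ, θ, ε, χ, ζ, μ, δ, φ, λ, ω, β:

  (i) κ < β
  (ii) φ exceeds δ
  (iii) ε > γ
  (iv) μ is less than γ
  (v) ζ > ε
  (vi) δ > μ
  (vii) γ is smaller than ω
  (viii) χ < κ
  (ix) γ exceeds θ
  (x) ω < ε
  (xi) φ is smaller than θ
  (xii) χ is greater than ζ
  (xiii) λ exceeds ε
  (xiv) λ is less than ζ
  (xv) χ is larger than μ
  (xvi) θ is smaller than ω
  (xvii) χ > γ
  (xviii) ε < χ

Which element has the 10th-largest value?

Piecing the relations together gives one ordering: μ < δ < φ < θ < γ < ω < ε < λ < ζ < χ < κ < β.
The 10th largest is φ.

φ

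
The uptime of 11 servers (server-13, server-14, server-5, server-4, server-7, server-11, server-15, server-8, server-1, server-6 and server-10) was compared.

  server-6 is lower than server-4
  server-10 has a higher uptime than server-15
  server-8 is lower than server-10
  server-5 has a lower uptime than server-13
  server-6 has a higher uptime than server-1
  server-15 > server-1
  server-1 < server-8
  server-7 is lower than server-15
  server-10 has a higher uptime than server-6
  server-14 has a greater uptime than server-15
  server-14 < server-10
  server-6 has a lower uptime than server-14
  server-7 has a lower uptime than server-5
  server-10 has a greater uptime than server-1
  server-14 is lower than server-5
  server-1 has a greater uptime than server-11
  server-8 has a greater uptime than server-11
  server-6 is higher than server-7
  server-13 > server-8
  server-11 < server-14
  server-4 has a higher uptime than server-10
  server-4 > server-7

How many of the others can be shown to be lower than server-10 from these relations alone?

7

The elements the relations force below server-10 are server-11, server-7, server-1, server-15, server-6, server-8, server-14 — no chain reaches any other.
That is 7.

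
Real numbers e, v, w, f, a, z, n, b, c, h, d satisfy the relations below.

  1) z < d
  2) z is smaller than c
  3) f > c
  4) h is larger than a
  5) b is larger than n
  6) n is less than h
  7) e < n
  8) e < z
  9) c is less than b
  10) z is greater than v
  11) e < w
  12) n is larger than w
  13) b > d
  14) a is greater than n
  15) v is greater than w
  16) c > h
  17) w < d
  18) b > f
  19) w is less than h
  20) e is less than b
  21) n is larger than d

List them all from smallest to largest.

e < w < v < z < d < n < a < h < c < f < b

The consecutive links are each given: e < w; w < v; v < z; z < d; d < n; n < a; a < h; h < c; c < f; f < b.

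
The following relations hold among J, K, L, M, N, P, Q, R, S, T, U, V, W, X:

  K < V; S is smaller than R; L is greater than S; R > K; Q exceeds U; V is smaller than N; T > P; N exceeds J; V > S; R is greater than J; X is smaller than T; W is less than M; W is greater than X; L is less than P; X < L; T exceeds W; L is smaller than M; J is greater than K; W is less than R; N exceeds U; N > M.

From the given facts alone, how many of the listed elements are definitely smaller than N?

9

Directly below N: U, M, J, V.
One step further: K, S, L, W (8 so far).
One step further: X (9 so far).
No other element is forced below N by the given relations, so the count is 9.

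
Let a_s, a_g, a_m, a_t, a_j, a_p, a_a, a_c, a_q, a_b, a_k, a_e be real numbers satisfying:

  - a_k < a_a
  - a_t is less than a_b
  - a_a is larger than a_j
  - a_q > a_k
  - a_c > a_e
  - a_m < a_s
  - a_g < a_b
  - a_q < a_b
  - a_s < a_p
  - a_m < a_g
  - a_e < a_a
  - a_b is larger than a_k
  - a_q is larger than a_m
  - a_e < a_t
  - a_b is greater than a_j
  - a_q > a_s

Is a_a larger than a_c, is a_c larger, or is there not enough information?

Following every chain through a_c: below a_c we get a_e.
a_a is not reached, and no chain runs the other way from a_a to a_c.
So the given relations leave the order of a_c and a_a undetermined.

undetermined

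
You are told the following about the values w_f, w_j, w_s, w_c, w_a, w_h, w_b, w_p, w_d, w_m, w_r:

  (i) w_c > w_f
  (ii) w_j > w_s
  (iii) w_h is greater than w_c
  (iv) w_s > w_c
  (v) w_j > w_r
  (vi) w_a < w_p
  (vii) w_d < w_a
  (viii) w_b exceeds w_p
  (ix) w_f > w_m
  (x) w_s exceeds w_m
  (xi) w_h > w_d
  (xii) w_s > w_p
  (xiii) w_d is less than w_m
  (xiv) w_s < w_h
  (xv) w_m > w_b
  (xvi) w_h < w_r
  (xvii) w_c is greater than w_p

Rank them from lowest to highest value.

w_d < w_a < w_p < w_b < w_m < w_f < w_c < w_s < w_h < w_r < w_j

Nothing is placed below w_d, so it is least; from there w_d < w_a; w_a < w_p; w_p < w_b; w_b < w_m; w_m < w_f; w_f < w_c; w_c < w_s; w_s < w_h; w_h < w_r; w_r < w_j, each given directly.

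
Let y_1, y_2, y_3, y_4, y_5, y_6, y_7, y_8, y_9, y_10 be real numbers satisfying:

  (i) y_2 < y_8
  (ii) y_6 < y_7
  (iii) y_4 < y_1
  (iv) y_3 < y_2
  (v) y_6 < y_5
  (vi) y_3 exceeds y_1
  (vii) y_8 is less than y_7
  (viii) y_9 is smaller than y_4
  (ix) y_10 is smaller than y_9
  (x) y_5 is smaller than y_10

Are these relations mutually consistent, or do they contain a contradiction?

consistent

The single ordering y_6 < y_5 < y_10 < y_9 < y_4 < y_1 < y_3 < y_2 < y_8 < y_7 satisfies every listed relation, so no contradiction arises.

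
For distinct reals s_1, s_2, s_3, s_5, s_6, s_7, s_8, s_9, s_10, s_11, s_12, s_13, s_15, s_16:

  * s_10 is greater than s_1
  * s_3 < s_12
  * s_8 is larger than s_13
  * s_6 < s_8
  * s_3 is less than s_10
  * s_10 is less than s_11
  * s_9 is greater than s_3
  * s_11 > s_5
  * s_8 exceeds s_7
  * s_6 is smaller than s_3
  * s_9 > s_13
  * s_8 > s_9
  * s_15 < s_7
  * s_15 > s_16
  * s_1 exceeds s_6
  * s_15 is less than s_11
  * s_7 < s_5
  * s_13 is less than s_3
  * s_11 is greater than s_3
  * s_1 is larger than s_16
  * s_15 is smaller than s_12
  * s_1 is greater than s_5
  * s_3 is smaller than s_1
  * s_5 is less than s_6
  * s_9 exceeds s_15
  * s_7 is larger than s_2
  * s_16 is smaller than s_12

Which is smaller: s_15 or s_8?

s_15

Link the given pairs in sequence: s_15 < s_7; s_7 < s_5; s_5 < s_6; s_6 < s_3; s_3 < s_9; s_9 < s_8.
Together: s_15 < s_7 < s_5 < s_6 < s_3 < s_9 < s_8.
So s_15 < s_8; s_15 is the smaller of the two.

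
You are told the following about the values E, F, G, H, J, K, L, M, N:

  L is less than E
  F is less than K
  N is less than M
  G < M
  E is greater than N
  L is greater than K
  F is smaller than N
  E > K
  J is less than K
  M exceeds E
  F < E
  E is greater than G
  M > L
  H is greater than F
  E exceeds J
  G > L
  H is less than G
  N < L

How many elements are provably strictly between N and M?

3

The relations place N below M. An element lies strictly between them when it is forced above N and also forced below M.
Above N: {L, G, E}. Below M: {F, J, H, K, L, G, E}.
Intersection: {L, G, E} — 3.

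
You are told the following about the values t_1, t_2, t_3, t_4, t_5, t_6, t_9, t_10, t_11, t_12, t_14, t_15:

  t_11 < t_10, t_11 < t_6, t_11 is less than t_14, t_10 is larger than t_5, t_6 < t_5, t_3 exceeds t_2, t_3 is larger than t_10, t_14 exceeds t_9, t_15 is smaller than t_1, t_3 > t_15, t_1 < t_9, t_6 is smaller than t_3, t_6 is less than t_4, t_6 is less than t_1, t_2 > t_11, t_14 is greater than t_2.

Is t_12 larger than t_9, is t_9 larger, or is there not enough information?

undetermined

Following every chain through t_9: above t_9 we get t_14; below t_9 we get t_11, t_6, t_15, t_1.
t_12 is not reached, and no chain runs the other way from t_12 to t_9.
So the given relations leave the order of t_9 and t_12 undetermined.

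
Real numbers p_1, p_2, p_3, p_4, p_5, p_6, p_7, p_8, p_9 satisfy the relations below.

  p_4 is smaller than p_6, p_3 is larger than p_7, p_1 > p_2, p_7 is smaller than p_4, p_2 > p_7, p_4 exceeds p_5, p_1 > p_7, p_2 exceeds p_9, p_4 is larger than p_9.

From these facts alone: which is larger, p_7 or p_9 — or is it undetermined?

Following every chain through p_9: above p_9 we get p_2, p_4, p_1, p_6.
p_7 is not reached, and no chain runs the other way from p_7 to p_9.
So the given relations leave the order of p_9 and p_7 undetermined.

undetermined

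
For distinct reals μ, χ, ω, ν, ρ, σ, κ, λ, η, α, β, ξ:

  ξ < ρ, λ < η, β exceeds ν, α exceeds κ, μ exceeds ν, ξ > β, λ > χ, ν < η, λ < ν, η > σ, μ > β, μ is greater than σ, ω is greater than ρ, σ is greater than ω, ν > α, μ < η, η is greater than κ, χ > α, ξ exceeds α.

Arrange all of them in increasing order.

κ < α < χ < λ < ν < β < ξ < ρ < ω < σ < μ < η

Each adjacent pair is fixed by a given relation: κ < α; α < χ; χ < λ; λ < ν; ν < β; β < ξ; ξ < ρ; ρ < ω; ω < σ; σ < μ; μ < η. Chaining them end to end gives the full order.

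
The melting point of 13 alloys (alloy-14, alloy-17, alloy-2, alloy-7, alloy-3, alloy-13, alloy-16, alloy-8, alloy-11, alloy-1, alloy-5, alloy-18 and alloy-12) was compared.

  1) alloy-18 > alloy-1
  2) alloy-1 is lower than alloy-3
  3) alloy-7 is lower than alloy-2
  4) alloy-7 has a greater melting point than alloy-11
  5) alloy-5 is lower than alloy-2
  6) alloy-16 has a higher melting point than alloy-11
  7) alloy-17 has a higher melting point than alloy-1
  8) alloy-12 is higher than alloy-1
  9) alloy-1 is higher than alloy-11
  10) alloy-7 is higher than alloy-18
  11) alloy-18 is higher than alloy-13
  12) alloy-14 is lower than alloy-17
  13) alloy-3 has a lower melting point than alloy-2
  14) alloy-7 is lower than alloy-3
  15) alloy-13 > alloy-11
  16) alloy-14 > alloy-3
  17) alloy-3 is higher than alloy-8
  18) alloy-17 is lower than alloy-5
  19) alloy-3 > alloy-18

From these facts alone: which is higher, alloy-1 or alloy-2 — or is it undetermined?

alloy-1 < alloy-18 and alloy-18 < alloy-7 give alloy-1 < alloy-7.
With alloy-7 < alloy-3: alloy-1 < alloy-18 < alloy-7 < alloy-3.
Then alloy-3 < alloy-14 extends the chain to alloy-14.
Then alloy-14 < alloy-17 extends the chain to alloy-17.
Then alloy-17 < alloy-5 extends the chain to alloy-5.
With alloy-5 < alloy-2: alloy-1 < alloy-18 < alloy-7 < alloy-3 < alloy-14 < alloy-17 < alloy-5 < alloy-2.
So alloy-2 is higher.

alloy-2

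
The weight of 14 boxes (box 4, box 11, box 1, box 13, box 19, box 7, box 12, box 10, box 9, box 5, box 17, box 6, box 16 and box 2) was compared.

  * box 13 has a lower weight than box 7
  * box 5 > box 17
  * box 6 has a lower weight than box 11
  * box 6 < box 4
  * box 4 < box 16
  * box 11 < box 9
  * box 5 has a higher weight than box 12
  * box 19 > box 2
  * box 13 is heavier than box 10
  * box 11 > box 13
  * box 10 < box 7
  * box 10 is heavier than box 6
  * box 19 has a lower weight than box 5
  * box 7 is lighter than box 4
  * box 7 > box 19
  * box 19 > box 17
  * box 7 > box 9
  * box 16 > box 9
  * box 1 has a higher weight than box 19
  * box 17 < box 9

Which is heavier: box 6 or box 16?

box 16

Following the relations from box 6: box 6 < box 10 < box 13 < box 11 < box 9 < box 7 < box 4 < box 16.
So box 6 < box 16; box 16 is the heavier of the two.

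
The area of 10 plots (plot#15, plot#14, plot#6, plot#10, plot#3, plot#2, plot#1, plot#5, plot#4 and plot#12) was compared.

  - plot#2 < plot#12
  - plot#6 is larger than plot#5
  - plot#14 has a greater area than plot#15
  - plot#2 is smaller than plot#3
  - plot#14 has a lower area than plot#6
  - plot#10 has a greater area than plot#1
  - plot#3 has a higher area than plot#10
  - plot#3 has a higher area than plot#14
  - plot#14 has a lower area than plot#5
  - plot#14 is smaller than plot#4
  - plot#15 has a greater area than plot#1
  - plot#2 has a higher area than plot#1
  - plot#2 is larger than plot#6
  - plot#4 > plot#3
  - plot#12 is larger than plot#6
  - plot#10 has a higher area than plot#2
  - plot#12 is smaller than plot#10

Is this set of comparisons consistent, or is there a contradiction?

consistent

Every relation is compatible with plot#1 < plot#15 < plot#14 < plot#5 < plot#6 < plot#2 < plot#12 < plot#10 < plot#3 < plot#4; the set is consistent.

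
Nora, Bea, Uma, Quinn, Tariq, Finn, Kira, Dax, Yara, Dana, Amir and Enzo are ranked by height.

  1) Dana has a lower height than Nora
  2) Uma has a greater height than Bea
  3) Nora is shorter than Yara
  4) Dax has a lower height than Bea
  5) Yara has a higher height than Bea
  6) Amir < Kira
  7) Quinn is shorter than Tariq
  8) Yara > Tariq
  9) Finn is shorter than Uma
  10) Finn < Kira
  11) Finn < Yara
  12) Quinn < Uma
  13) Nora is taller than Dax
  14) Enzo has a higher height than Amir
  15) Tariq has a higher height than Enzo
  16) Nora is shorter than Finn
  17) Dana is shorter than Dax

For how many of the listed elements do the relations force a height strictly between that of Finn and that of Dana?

The relations place Dana below Finn. An element lies strictly between them when it is forced above Dana and also forced below Finn.
Above Dana: {Dax, Nora, Bea, Kira, Yara, Uma}. Below Finn: {Dax, Nora}.
Intersection: {Dax, Nora} — 2.

2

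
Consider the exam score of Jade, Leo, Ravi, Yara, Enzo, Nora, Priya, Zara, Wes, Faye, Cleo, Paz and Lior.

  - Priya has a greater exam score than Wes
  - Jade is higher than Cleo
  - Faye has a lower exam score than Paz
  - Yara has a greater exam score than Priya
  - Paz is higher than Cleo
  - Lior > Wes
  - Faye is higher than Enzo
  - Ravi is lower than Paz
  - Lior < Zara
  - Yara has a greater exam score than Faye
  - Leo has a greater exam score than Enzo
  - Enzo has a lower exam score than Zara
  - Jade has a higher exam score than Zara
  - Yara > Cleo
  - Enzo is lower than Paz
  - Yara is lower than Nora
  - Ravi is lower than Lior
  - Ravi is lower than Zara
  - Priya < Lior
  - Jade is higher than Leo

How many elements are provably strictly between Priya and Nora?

1

Chaining upward from Priya reaches: Lior, Yara, Zara, Jade.
Chaining downward from Nora reaches: Enzo, Wes, Cleo, Faye, Yara.
Strictly between Priya and Nora are those in both lists: Yara — 1 element.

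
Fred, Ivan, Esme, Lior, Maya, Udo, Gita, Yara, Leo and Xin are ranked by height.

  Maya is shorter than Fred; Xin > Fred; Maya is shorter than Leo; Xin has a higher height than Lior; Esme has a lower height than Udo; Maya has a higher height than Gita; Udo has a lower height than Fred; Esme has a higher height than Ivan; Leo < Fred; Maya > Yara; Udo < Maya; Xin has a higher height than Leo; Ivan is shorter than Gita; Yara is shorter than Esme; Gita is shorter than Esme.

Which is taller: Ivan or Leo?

Leo

Chaining the given relations: Ivan < Gita < Esme < Udo < Maya < Leo.
So Ivan < Leo; Leo is the taller of the two.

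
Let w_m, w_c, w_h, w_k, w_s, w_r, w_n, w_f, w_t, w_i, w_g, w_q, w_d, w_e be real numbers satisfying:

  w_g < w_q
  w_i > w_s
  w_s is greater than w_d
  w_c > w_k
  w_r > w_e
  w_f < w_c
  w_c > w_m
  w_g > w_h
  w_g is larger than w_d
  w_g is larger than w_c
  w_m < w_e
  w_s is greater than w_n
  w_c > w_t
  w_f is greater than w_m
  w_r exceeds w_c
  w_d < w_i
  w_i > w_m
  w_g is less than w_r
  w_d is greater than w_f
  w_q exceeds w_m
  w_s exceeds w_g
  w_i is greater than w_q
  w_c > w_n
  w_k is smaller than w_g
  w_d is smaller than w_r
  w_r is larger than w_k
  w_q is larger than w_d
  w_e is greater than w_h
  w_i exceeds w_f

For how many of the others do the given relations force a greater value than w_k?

6

Directly above w_k: w_c, w_g, w_r.
One step further: w_q, w_s (5 so far).
One step further: w_i (6 so far).
Nothing else is reachable above w_k; 6 in all.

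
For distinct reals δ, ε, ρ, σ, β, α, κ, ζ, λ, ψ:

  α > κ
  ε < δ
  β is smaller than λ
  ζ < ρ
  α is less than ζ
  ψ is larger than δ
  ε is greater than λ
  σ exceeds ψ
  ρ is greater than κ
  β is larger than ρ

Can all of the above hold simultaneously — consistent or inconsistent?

The single ordering κ < α < ζ < ρ < β < λ < ε < δ < ψ < σ satisfies every listed relation, so no contradiction arises.

consistent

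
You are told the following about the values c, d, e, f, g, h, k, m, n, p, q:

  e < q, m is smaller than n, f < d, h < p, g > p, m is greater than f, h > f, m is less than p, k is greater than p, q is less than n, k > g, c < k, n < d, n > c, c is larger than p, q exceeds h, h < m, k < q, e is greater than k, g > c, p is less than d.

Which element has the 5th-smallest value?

Chaining the given pairs: f < h < m < p < c < g < k < e < q < n < d.
The 5th smallest is c.

c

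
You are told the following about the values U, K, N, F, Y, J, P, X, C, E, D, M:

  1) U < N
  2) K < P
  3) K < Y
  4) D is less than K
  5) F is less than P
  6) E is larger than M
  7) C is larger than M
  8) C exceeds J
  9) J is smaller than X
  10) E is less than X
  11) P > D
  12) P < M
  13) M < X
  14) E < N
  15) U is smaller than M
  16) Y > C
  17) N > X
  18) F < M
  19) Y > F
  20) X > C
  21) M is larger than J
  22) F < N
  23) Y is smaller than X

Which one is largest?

N

F is not greatest since F < Y; D is not greatest since D < K; K is not greatest since K < Y; U is not greatest since U < M; P is not greatest since P < M; J is not greatest since J < C; M is not greatest since M < C; C is not greatest since C < X; Y is not greatest since Y < X; E is not greatest since E < N; X is not greatest since X < N.
Only N has nothing above it, so N is the largest.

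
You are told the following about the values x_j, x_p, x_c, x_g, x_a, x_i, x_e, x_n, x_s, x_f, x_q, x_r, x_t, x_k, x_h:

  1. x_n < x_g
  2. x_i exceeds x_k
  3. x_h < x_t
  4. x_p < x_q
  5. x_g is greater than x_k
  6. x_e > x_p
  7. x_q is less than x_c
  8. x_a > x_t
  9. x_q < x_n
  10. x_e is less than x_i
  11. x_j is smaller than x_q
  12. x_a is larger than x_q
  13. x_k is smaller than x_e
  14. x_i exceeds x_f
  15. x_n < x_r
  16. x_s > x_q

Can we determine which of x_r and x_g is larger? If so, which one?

undetermined

Following every chain through x_r: below x_r we get x_j, x_p, x_q, x_n.
x_g is not reached, and no chain runs the other way from x_g to x_r.
So the given relations leave the order of x_r and x_g undetermined.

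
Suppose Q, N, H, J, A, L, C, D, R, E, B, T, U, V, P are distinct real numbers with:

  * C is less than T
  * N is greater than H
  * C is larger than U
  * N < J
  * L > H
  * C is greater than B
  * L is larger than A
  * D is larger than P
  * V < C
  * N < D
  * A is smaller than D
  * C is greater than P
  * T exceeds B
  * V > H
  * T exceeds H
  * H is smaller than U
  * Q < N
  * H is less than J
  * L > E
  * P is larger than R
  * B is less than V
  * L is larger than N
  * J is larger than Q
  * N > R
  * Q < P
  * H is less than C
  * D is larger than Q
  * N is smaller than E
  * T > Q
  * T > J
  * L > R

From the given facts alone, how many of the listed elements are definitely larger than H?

9

From H the given relations immediately reach N, U, L, J, V, C, T.
From those, E, D — 9 in total.
Nothing else is reachable above H; 9 in all.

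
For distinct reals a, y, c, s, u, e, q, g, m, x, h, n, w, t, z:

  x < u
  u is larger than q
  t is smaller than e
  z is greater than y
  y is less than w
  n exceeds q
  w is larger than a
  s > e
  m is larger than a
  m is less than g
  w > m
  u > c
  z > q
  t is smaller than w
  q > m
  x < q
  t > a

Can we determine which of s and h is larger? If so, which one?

Following every chain through h: nothing is chained to h.
s is not reached, and no chain runs the other way from s to h.
So the given relations leave the order of h and s undetermined.

undetermined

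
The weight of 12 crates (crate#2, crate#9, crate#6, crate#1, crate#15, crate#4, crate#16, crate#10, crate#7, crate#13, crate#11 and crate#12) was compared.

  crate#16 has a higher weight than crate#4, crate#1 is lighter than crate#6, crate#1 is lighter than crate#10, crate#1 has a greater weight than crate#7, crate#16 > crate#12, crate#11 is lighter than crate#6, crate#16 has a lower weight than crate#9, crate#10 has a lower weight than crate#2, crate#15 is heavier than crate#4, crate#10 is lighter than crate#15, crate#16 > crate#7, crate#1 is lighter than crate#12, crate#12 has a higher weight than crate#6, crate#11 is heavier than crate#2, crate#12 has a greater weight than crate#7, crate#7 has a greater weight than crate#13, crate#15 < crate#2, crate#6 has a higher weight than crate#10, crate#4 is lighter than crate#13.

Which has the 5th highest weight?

The consecutive relations fix a unique order: crate#4 < crate#13 < crate#7 < crate#1 < crate#10 < crate#15 < crate#2 < crate#11 < crate#6 < crate#12 < crate#16 < crate#9.
The 5th largest is crate#11.

crate#11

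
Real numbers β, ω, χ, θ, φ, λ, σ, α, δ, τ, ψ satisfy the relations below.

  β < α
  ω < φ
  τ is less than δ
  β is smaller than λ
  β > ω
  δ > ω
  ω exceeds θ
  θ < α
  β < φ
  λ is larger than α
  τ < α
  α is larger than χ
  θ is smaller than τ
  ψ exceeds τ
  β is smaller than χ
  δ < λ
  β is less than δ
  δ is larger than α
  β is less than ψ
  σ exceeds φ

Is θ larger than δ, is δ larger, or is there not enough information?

θ < ω and ω < β give θ < β.
Then β < χ extends the chain to χ.
Then χ < α extends the chain to α.
With α < δ: θ < ω < β < χ < α < δ.
So δ is larger.

δ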